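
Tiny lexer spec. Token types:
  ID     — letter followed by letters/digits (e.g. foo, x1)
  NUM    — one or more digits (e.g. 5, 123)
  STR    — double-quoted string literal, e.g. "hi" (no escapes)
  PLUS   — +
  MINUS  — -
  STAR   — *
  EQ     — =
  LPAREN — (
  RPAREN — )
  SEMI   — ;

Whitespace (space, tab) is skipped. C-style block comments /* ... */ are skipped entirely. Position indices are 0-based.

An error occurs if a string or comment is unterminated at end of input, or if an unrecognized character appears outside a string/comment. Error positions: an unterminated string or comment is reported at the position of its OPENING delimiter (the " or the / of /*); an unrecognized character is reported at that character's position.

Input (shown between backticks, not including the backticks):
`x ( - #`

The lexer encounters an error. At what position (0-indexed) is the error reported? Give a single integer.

Answer: 6

Derivation:
pos=0: emit ID 'x' (now at pos=1)
pos=2: emit LPAREN '('
pos=4: emit MINUS '-'
pos=6: ERROR — unrecognized char '#'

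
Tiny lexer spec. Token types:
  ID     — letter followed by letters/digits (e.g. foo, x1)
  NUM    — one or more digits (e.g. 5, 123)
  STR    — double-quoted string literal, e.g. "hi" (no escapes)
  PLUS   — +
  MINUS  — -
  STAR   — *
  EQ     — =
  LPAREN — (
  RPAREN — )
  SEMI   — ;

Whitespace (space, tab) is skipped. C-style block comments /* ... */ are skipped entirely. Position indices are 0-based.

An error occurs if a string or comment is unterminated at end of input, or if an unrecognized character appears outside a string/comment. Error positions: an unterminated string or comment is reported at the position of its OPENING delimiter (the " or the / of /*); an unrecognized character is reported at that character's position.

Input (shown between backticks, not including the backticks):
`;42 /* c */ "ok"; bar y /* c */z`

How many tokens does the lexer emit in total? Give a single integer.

pos=0: emit SEMI ';'
pos=1: emit NUM '42' (now at pos=3)
pos=4: enter COMMENT mode (saw '/*')
exit COMMENT mode (now at pos=11)
pos=12: enter STRING mode
pos=12: emit STR "ok" (now at pos=16)
pos=16: emit SEMI ';'
pos=18: emit ID 'bar' (now at pos=21)
pos=22: emit ID 'y' (now at pos=23)
pos=24: enter COMMENT mode (saw '/*')
exit COMMENT mode (now at pos=31)
pos=31: emit ID 'z' (now at pos=32)
DONE. 7 tokens: [SEMI, NUM, STR, SEMI, ID, ID, ID]

Answer: 7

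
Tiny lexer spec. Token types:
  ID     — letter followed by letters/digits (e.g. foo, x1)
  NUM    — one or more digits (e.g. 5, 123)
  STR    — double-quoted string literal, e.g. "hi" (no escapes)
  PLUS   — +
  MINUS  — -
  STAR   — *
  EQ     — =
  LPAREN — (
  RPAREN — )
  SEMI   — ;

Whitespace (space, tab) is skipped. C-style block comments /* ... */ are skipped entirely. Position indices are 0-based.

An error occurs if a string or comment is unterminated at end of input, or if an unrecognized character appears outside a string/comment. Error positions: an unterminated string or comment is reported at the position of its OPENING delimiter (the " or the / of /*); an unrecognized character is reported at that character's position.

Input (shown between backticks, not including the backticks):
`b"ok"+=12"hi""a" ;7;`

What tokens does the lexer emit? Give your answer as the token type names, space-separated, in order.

Answer: ID STR PLUS EQ NUM STR STR SEMI NUM SEMI

Derivation:
pos=0: emit ID 'b' (now at pos=1)
pos=1: enter STRING mode
pos=1: emit STR "ok" (now at pos=5)
pos=5: emit PLUS '+'
pos=6: emit EQ '='
pos=7: emit NUM '12' (now at pos=9)
pos=9: enter STRING mode
pos=9: emit STR "hi" (now at pos=13)
pos=13: enter STRING mode
pos=13: emit STR "a" (now at pos=16)
pos=17: emit SEMI ';'
pos=18: emit NUM '7' (now at pos=19)
pos=19: emit SEMI ';'
DONE. 10 tokens: [ID, STR, PLUS, EQ, NUM, STR, STR, SEMI, NUM, SEMI]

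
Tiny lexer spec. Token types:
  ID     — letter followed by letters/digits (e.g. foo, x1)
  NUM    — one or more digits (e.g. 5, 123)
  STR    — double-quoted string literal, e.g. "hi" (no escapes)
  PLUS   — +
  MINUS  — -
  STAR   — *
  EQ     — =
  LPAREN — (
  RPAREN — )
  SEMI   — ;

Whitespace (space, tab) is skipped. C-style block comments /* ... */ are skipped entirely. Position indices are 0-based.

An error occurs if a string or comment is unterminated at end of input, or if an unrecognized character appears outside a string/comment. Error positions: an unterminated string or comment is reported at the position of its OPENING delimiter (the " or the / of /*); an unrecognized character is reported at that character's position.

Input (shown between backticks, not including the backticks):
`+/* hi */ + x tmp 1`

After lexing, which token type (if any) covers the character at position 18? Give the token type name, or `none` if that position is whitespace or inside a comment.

pos=0: emit PLUS '+'
pos=1: enter COMMENT mode (saw '/*')
exit COMMENT mode (now at pos=9)
pos=10: emit PLUS '+'
pos=12: emit ID 'x' (now at pos=13)
pos=14: emit ID 'tmp' (now at pos=17)
pos=18: emit NUM '1' (now at pos=19)
DONE. 5 tokens: [PLUS, PLUS, ID, ID, NUM]
Position 18: char is '1' -> NUM

Answer: NUM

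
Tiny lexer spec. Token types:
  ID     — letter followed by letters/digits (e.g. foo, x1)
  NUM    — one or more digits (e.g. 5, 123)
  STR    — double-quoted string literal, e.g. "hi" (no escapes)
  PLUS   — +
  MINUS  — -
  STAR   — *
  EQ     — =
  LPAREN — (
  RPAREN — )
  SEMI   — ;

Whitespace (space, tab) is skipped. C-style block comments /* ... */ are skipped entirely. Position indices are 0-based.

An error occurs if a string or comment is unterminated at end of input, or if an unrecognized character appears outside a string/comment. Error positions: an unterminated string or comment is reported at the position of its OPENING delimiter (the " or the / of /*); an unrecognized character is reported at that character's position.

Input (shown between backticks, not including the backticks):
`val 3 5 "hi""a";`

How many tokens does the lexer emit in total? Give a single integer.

pos=0: emit ID 'val' (now at pos=3)
pos=4: emit NUM '3' (now at pos=5)
pos=6: emit NUM '5' (now at pos=7)
pos=8: enter STRING mode
pos=8: emit STR "hi" (now at pos=12)
pos=12: enter STRING mode
pos=12: emit STR "a" (now at pos=15)
pos=15: emit SEMI ';'
DONE. 6 tokens: [ID, NUM, NUM, STR, STR, SEMI]

Answer: 6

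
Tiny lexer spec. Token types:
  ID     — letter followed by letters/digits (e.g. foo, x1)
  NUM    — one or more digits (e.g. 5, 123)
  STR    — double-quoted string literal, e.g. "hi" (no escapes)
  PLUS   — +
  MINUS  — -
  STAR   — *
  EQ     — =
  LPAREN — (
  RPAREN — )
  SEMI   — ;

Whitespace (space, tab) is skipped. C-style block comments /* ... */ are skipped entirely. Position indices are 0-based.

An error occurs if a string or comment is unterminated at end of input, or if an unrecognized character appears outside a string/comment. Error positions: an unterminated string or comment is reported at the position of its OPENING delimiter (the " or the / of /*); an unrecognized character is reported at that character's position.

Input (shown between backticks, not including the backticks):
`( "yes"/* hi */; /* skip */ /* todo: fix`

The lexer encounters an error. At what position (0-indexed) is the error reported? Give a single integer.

pos=0: emit LPAREN '('
pos=2: enter STRING mode
pos=2: emit STR "yes" (now at pos=7)
pos=7: enter COMMENT mode (saw '/*')
exit COMMENT mode (now at pos=15)
pos=15: emit SEMI ';'
pos=17: enter COMMENT mode (saw '/*')
exit COMMENT mode (now at pos=27)
pos=28: enter COMMENT mode (saw '/*')
pos=28: ERROR — unterminated comment (reached EOF)

Answer: 28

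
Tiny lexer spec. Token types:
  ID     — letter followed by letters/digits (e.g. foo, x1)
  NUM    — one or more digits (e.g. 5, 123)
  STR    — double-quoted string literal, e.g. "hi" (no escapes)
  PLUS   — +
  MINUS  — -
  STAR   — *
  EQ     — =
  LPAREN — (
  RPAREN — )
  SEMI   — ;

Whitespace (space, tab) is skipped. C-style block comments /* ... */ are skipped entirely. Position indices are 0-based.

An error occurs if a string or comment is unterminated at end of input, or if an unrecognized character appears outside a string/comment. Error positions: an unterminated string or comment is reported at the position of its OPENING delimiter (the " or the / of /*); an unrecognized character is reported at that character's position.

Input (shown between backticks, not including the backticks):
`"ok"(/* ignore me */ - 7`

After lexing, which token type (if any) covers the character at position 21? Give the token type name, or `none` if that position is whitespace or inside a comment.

Answer: MINUS

Derivation:
pos=0: enter STRING mode
pos=0: emit STR "ok" (now at pos=4)
pos=4: emit LPAREN '('
pos=5: enter COMMENT mode (saw '/*')
exit COMMENT mode (now at pos=20)
pos=21: emit MINUS '-'
pos=23: emit NUM '7' (now at pos=24)
DONE. 4 tokens: [STR, LPAREN, MINUS, NUM]
Position 21: char is '-' -> MINUS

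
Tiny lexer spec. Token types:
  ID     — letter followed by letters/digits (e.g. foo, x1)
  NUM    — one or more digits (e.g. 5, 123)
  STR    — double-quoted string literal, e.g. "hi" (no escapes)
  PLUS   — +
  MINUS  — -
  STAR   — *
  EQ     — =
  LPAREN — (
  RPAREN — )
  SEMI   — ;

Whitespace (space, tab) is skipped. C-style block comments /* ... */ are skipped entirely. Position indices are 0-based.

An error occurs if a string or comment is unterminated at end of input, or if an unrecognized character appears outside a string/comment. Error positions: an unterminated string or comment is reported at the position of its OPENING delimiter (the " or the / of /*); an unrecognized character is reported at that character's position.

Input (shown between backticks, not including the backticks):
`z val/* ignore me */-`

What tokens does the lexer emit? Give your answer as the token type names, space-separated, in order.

pos=0: emit ID 'z' (now at pos=1)
pos=2: emit ID 'val' (now at pos=5)
pos=5: enter COMMENT mode (saw '/*')
exit COMMENT mode (now at pos=20)
pos=20: emit MINUS '-'
DONE. 3 tokens: [ID, ID, MINUS]

Answer: ID ID MINUS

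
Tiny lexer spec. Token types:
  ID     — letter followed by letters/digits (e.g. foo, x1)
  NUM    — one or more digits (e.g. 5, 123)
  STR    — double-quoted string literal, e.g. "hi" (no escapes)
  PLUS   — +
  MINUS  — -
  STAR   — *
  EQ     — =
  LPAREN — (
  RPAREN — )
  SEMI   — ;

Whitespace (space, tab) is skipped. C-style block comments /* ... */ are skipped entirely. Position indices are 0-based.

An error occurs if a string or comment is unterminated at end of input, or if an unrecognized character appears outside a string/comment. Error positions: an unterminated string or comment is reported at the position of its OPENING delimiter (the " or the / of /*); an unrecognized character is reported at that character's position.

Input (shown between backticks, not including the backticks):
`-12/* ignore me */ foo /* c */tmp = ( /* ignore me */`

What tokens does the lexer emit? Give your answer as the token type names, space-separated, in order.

Answer: MINUS NUM ID ID EQ LPAREN

Derivation:
pos=0: emit MINUS '-'
pos=1: emit NUM '12' (now at pos=3)
pos=3: enter COMMENT mode (saw '/*')
exit COMMENT mode (now at pos=18)
pos=19: emit ID 'foo' (now at pos=22)
pos=23: enter COMMENT mode (saw '/*')
exit COMMENT mode (now at pos=30)
pos=30: emit ID 'tmp' (now at pos=33)
pos=34: emit EQ '='
pos=36: emit LPAREN '('
pos=38: enter COMMENT mode (saw '/*')
exit COMMENT mode (now at pos=53)
DONE. 6 tokens: [MINUS, NUM, ID, ID, EQ, LPAREN]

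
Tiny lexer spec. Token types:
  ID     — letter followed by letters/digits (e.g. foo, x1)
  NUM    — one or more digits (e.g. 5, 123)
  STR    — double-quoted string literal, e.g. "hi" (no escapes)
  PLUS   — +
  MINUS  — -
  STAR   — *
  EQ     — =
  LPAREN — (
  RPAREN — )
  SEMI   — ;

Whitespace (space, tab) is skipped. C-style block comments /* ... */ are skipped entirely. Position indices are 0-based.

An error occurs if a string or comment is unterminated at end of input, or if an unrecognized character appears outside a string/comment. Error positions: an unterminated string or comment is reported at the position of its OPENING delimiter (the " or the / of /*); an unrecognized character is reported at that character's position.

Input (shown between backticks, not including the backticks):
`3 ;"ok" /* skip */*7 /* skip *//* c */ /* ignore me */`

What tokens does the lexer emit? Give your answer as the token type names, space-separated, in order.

pos=0: emit NUM '3' (now at pos=1)
pos=2: emit SEMI ';'
pos=3: enter STRING mode
pos=3: emit STR "ok" (now at pos=7)
pos=8: enter COMMENT mode (saw '/*')
exit COMMENT mode (now at pos=18)
pos=18: emit STAR '*'
pos=19: emit NUM '7' (now at pos=20)
pos=21: enter COMMENT mode (saw '/*')
exit COMMENT mode (now at pos=31)
pos=31: enter COMMENT mode (saw '/*')
exit COMMENT mode (now at pos=38)
pos=39: enter COMMENT mode (saw '/*')
exit COMMENT mode (now at pos=54)
DONE. 5 tokens: [NUM, SEMI, STR, STAR, NUM]

Answer: NUM SEMI STR STAR NUM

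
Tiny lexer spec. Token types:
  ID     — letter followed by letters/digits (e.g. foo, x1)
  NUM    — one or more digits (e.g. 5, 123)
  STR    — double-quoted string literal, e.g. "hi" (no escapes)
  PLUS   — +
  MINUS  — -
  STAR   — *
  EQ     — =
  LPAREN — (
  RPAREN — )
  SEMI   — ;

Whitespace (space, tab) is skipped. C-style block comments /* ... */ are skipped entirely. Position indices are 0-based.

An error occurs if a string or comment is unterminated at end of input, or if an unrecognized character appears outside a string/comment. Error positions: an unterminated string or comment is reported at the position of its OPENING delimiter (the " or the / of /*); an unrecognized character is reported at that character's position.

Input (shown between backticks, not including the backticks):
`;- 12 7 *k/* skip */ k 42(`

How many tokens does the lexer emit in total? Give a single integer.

pos=0: emit SEMI ';'
pos=1: emit MINUS '-'
pos=3: emit NUM '12' (now at pos=5)
pos=6: emit NUM '7' (now at pos=7)
pos=8: emit STAR '*'
pos=9: emit ID 'k' (now at pos=10)
pos=10: enter COMMENT mode (saw '/*')
exit COMMENT mode (now at pos=20)
pos=21: emit ID 'k' (now at pos=22)
pos=23: emit NUM '42' (now at pos=25)
pos=25: emit LPAREN '('
DONE. 9 tokens: [SEMI, MINUS, NUM, NUM, STAR, ID, ID, NUM, LPAREN]

Answer: 9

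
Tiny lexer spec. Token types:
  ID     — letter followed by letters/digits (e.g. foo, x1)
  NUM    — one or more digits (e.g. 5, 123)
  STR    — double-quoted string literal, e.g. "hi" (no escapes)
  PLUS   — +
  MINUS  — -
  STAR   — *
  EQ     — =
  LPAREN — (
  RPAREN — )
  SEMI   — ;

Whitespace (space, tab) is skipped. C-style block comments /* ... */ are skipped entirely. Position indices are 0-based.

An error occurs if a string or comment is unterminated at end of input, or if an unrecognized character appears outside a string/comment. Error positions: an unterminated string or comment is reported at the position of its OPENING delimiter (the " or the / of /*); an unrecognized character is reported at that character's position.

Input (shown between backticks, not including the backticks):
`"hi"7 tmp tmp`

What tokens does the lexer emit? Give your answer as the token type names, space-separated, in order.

Answer: STR NUM ID ID

Derivation:
pos=0: enter STRING mode
pos=0: emit STR "hi" (now at pos=4)
pos=4: emit NUM '7' (now at pos=5)
pos=6: emit ID 'tmp' (now at pos=9)
pos=10: emit ID 'tmp' (now at pos=13)
DONE. 4 tokens: [STR, NUM, ID, ID]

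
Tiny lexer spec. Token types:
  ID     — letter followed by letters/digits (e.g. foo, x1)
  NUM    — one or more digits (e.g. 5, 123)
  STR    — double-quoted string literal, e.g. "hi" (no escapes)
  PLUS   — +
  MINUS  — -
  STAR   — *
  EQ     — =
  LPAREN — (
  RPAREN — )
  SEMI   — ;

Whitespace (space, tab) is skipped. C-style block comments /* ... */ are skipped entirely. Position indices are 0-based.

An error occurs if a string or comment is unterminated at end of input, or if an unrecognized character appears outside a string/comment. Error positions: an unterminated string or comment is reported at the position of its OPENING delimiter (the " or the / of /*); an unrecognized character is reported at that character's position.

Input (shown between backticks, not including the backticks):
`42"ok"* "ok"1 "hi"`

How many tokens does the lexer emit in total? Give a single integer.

pos=0: emit NUM '42' (now at pos=2)
pos=2: enter STRING mode
pos=2: emit STR "ok" (now at pos=6)
pos=6: emit STAR '*'
pos=8: enter STRING mode
pos=8: emit STR "ok" (now at pos=12)
pos=12: emit NUM '1' (now at pos=13)
pos=14: enter STRING mode
pos=14: emit STR "hi" (now at pos=18)
DONE. 6 tokens: [NUM, STR, STAR, STR, NUM, STR]

Answer: 6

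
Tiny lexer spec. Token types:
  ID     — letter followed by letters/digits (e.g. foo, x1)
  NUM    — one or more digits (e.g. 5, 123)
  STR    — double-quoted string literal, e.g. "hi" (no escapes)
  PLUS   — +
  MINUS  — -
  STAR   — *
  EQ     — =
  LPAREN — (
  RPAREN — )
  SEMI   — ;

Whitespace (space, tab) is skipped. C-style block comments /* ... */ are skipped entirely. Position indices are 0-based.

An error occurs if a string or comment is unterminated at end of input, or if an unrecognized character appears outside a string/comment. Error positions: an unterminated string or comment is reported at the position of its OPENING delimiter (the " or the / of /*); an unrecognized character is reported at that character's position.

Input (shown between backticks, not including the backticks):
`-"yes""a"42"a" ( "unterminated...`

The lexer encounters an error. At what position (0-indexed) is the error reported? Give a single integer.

pos=0: emit MINUS '-'
pos=1: enter STRING mode
pos=1: emit STR "yes" (now at pos=6)
pos=6: enter STRING mode
pos=6: emit STR "a" (now at pos=9)
pos=9: emit NUM '42' (now at pos=11)
pos=11: enter STRING mode
pos=11: emit STR "a" (now at pos=14)
pos=15: emit LPAREN '('
pos=17: enter STRING mode
pos=17: ERROR — unterminated string

Answer: 17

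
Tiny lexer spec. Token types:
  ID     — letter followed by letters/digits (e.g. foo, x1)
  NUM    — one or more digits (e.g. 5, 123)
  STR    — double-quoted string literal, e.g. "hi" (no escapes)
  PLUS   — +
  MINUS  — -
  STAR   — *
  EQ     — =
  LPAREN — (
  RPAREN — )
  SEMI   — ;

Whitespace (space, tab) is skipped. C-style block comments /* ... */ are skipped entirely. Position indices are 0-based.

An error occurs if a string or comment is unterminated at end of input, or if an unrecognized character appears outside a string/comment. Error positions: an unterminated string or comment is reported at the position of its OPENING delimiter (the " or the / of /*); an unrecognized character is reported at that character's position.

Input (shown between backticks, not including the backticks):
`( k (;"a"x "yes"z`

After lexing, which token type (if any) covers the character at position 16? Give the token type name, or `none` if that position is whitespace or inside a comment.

Answer: ID

Derivation:
pos=0: emit LPAREN '('
pos=2: emit ID 'k' (now at pos=3)
pos=4: emit LPAREN '('
pos=5: emit SEMI ';'
pos=6: enter STRING mode
pos=6: emit STR "a" (now at pos=9)
pos=9: emit ID 'x' (now at pos=10)
pos=11: enter STRING mode
pos=11: emit STR "yes" (now at pos=16)
pos=16: emit ID 'z' (now at pos=17)
DONE. 8 tokens: [LPAREN, ID, LPAREN, SEMI, STR, ID, STR, ID]
Position 16: char is 'z' -> ID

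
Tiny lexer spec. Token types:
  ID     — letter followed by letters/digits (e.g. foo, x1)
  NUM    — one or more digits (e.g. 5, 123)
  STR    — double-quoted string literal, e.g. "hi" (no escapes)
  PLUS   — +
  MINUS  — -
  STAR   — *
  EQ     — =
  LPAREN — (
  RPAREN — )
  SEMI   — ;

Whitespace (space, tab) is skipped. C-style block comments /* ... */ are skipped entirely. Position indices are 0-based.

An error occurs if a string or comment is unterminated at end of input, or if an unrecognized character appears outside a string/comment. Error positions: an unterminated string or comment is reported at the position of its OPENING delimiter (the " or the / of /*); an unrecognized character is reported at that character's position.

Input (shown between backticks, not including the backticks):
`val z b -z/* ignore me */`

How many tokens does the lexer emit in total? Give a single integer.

pos=0: emit ID 'val' (now at pos=3)
pos=4: emit ID 'z' (now at pos=5)
pos=6: emit ID 'b' (now at pos=7)
pos=8: emit MINUS '-'
pos=9: emit ID 'z' (now at pos=10)
pos=10: enter COMMENT mode (saw '/*')
exit COMMENT mode (now at pos=25)
DONE. 5 tokens: [ID, ID, ID, MINUS, ID]

Answer: 5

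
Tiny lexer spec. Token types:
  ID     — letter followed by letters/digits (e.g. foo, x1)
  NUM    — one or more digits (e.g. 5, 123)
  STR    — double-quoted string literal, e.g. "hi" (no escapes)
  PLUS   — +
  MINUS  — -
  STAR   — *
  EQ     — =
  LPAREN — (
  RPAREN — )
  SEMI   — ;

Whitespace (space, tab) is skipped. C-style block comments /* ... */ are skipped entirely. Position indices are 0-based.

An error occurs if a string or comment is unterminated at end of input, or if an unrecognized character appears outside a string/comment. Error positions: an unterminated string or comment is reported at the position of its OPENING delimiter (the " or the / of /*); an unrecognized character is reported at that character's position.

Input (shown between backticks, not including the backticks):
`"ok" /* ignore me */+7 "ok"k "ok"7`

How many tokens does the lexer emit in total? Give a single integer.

Answer: 7

Derivation:
pos=0: enter STRING mode
pos=0: emit STR "ok" (now at pos=4)
pos=5: enter COMMENT mode (saw '/*')
exit COMMENT mode (now at pos=20)
pos=20: emit PLUS '+'
pos=21: emit NUM '7' (now at pos=22)
pos=23: enter STRING mode
pos=23: emit STR "ok" (now at pos=27)
pos=27: emit ID 'k' (now at pos=28)
pos=29: enter STRING mode
pos=29: emit STR "ok" (now at pos=33)
pos=33: emit NUM '7' (now at pos=34)
DONE. 7 tokens: [STR, PLUS, NUM, STR, ID, STR, NUM]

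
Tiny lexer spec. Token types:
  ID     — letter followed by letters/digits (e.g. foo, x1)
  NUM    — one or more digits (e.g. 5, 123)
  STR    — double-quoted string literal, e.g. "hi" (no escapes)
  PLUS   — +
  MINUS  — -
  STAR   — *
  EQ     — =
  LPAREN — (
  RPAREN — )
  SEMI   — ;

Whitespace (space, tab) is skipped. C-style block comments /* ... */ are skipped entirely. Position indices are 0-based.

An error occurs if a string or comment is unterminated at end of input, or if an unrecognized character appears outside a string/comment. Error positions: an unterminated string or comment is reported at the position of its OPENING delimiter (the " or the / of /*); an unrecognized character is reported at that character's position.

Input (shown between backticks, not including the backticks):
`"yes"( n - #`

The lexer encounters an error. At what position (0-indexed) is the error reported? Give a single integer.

pos=0: enter STRING mode
pos=0: emit STR "yes" (now at pos=5)
pos=5: emit LPAREN '('
pos=7: emit ID 'n' (now at pos=8)
pos=9: emit MINUS '-'
pos=11: ERROR — unrecognized char '#'

Answer: 11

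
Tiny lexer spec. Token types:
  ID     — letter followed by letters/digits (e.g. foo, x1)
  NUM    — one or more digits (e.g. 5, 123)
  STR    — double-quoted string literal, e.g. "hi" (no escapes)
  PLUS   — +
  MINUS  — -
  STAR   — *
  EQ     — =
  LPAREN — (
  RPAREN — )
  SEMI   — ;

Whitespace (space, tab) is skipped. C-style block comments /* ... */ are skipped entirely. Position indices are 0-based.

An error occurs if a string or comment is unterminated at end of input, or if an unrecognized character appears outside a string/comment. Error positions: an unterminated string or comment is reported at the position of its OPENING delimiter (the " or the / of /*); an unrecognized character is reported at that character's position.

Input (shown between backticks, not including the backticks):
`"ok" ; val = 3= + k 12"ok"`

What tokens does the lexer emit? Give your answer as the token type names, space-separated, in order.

pos=0: enter STRING mode
pos=0: emit STR "ok" (now at pos=4)
pos=5: emit SEMI ';'
pos=7: emit ID 'val' (now at pos=10)
pos=11: emit EQ '='
pos=13: emit NUM '3' (now at pos=14)
pos=14: emit EQ '='
pos=16: emit PLUS '+'
pos=18: emit ID 'k' (now at pos=19)
pos=20: emit NUM '12' (now at pos=22)
pos=22: enter STRING mode
pos=22: emit STR "ok" (now at pos=26)
DONE. 10 tokens: [STR, SEMI, ID, EQ, NUM, EQ, PLUS, ID, NUM, STR]

Answer: STR SEMI ID EQ NUM EQ PLUS ID NUM STR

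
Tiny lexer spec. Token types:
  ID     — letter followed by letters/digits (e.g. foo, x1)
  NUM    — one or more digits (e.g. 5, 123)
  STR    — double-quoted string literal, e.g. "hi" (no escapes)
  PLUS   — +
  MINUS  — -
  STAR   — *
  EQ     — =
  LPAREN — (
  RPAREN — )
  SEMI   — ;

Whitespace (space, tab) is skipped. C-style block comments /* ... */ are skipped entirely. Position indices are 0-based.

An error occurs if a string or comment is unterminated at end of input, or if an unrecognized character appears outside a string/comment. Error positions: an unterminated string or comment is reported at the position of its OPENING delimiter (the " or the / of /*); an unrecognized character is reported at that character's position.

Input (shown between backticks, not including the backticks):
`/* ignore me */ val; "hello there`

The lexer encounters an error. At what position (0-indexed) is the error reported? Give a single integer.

pos=0: enter COMMENT mode (saw '/*')
exit COMMENT mode (now at pos=15)
pos=16: emit ID 'val' (now at pos=19)
pos=19: emit SEMI ';'
pos=21: enter STRING mode
pos=21: ERROR — unterminated string

Answer: 21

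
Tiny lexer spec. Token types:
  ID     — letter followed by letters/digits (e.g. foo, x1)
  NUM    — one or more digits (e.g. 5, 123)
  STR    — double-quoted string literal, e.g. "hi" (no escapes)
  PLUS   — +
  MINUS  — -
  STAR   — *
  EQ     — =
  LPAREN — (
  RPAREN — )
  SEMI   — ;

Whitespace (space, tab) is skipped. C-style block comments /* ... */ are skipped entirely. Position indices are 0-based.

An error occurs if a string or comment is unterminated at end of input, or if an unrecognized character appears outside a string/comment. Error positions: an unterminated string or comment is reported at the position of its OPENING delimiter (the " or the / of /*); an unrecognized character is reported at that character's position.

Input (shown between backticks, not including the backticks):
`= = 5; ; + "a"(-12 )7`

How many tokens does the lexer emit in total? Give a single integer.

pos=0: emit EQ '='
pos=2: emit EQ '='
pos=4: emit NUM '5' (now at pos=5)
pos=5: emit SEMI ';'
pos=7: emit SEMI ';'
pos=9: emit PLUS '+'
pos=11: enter STRING mode
pos=11: emit STR "a" (now at pos=14)
pos=14: emit LPAREN '('
pos=15: emit MINUS '-'
pos=16: emit NUM '12' (now at pos=18)
pos=19: emit RPAREN ')'
pos=20: emit NUM '7' (now at pos=21)
DONE. 12 tokens: [EQ, EQ, NUM, SEMI, SEMI, PLUS, STR, LPAREN, MINUS, NUM, RPAREN, NUM]

Answer: 12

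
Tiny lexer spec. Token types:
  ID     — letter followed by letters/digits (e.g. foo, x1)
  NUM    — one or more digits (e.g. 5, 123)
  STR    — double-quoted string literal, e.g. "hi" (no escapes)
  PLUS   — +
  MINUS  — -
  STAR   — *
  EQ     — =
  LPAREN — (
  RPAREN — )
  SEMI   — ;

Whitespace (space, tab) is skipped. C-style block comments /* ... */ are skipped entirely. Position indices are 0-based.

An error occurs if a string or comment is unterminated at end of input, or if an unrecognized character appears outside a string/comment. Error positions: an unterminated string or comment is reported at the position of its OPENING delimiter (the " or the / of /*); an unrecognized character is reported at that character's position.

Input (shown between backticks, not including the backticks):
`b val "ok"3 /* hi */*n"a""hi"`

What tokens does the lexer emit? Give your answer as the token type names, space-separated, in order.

Answer: ID ID STR NUM STAR ID STR STR

Derivation:
pos=0: emit ID 'b' (now at pos=1)
pos=2: emit ID 'val' (now at pos=5)
pos=6: enter STRING mode
pos=6: emit STR "ok" (now at pos=10)
pos=10: emit NUM '3' (now at pos=11)
pos=12: enter COMMENT mode (saw '/*')
exit COMMENT mode (now at pos=20)
pos=20: emit STAR '*'
pos=21: emit ID 'n' (now at pos=22)
pos=22: enter STRING mode
pos=22: emit STR "a" (now at pos=25)
pos=25: enter STRING mode
pos=25: emit STR "hi" (now at pos=29)
DONE. 8 tokens: [ID, ID, STR, NUM, STAR, ID, STR, STR]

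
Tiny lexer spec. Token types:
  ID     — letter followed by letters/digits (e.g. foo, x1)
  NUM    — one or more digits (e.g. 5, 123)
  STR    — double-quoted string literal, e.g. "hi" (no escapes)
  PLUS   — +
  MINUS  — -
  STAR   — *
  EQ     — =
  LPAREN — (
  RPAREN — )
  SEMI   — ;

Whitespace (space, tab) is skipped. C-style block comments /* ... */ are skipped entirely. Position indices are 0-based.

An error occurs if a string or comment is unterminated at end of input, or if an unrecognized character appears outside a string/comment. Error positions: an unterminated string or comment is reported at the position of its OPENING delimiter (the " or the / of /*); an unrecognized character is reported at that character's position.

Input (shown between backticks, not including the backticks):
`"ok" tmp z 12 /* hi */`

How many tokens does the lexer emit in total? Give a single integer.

pos=0: enter STRING mode
pos=0: emit STR "ok" (now at pos=4)
pos=5: emit ID 'tmp' (now at pos=8)
pos=9: emit ID 'z' (now at pos=10)
pos=11: emit NUM '12' (now at pos=13)
pos=14: enter COMMENT mode (saw '/*')
exit COMMENT mode (now at pos=22)
DONE. 4 tokens: [STR, ID, ID, NUM]

Answer: 4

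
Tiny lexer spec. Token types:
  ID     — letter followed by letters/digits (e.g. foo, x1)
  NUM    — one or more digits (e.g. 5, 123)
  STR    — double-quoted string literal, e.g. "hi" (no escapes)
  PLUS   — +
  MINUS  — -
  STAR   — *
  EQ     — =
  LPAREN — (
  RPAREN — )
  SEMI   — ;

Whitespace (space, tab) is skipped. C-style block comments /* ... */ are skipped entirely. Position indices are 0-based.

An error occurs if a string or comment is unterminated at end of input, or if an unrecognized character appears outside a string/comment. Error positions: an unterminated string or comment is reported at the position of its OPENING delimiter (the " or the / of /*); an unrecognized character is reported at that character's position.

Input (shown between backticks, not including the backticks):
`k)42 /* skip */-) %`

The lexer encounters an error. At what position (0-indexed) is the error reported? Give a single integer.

Answer: 18

Derivation:
pos=0: emit ID 'k' (now at pos=1)
pos=1: emit RPAREN ')'
pos=2: emit NUM '42' (now at pos=4)
pos=5: enter COMMENT mode (saw '/*')
exit COMMENT mode (now at pos=15)
pos=15: emit MINUS '-'
pos=16: emit RPAREN ')'
pos=18: ERROR — unrecognized char '%'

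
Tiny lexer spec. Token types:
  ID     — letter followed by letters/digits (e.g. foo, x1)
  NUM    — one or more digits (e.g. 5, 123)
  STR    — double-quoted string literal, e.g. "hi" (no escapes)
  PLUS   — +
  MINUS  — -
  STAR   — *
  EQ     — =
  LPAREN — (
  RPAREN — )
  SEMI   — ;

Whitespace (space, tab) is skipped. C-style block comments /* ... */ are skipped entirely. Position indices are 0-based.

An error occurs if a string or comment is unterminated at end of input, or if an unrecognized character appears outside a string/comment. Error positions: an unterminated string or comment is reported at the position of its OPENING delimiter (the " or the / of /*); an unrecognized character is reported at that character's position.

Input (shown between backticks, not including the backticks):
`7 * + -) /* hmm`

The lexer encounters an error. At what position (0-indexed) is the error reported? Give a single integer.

pos=0: emit NUM '7' (now at pos=1)
pos=2: emit STAR '*'
pos=4: emit PLUS '+'
pos=6: emit MINUS '-'
pos=7: emit RPAREN ')'
pos=9: enter COMMENT mode (saw '/*')
pos=9: ERROR — unterminated comment (reached EOF)

Answer: 9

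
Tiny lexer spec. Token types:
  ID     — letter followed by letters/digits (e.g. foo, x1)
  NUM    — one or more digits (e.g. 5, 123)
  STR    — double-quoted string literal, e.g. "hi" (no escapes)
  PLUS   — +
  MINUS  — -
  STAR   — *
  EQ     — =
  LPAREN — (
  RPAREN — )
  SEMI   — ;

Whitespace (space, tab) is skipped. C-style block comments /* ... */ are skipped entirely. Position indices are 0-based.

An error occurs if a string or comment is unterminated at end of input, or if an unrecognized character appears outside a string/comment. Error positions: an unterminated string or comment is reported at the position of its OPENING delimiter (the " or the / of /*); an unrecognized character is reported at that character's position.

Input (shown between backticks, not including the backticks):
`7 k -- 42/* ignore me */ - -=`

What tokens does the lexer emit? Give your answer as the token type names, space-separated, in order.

Answer: NUM ID MINUS MINUS NUM MINUS MINUS EQ

Derivation:
pos=0: emit NUM '7' (now at pos=1)
pos=2: emit ID 'k' (now at pos=3)
pos=4: emit MINUS '-'
pos=5: emit MINUS '-'
pos=7: emit NUM '42' (now at pos=9)
pos=9: enter COMMENT mode (saw '/*')
exit COMMENT mode (now at pos=24)
pos=25: emit MINUS '-'
pos=27: emit MINUS '-'
pos=28: emit EQ '='
DONE. 8 tokens: [NUM, ID, MINUS, MINUS, NUM, MINUS, MINUS, EQ]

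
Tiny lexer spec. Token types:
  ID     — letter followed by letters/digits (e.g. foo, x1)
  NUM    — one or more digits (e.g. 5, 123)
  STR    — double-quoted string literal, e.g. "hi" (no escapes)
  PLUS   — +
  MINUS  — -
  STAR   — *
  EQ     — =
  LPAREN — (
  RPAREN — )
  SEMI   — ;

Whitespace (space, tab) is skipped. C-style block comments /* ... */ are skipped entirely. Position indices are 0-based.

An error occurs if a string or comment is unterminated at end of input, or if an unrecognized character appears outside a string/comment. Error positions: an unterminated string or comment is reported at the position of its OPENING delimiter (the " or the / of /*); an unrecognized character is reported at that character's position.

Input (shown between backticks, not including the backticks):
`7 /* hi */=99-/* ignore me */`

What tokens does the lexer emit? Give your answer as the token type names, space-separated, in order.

pos=0: emit NUM '7' (now at pos=1)
pos=2: enter COMMENT mode (saw '/*')
exit COMMENT mode (now at pos=10)
pos=10: emit EQ '='
pos=11: emit NUM '99' (now at pos=13)
pos=13: emit MINUS '-'
pos=14: enter COMMENT mode (saw '/*')
exit COMMENT mode (now at pos=29)
DONE. 4 tokens: [NUM, EQ, NUM, MINUS]

Answer: NUM EQ NUM MINUS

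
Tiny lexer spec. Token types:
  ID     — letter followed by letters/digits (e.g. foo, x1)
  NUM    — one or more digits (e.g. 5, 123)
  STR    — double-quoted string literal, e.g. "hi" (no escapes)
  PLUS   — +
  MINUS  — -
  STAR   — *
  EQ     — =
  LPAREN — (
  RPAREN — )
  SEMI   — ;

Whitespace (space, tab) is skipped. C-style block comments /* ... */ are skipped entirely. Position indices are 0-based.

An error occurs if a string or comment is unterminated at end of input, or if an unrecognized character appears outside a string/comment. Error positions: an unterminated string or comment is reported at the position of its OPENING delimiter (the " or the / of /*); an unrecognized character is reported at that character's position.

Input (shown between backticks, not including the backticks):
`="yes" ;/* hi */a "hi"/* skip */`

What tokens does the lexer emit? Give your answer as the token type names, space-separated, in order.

Answer: EQ STR SEMI ID STR

Derivation:
pos=0: emit EQ '='
pos=1: enter STRING mode
pos=1: emit STR "yes" (now at pos=6)
pos=7: emit SEMI ';'
pos=8: enter COMMENT mode (saw '/*')
exit COMMENT mode (now at pos=16)
pos=16: emit ID 'a' (now at pos=17)
pos=18: enter STRING mode
pos=18: emit STR "hi" (now at pos=22)
pos=22: enter COMMENT mode (saw '/*')
exit COMMENT mode (now at pos=32)
DONE. 5 tokens: [EQ, STR, SEMI, ID, STR]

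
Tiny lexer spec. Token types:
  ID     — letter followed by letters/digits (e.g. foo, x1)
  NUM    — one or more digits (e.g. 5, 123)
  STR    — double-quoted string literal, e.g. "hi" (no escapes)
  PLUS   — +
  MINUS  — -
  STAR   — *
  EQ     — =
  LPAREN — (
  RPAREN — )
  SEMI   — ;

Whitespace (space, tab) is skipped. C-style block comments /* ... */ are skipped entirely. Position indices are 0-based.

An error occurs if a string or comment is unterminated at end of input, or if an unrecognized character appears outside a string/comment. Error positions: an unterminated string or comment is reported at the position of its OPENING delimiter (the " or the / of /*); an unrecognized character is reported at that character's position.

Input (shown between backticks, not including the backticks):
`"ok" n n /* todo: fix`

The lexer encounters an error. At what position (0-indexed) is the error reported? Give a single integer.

Answer: 9

Derivation:
pos=0: enter STRING mode
pos=0: emit STR "ok" (now at pos=4)
pos=5: emit ID 'n' (now at pos=6)
pos=7: emit ID 'n' (now at pos=8)
pos=9: enter COMMENT mode (saw '/*')
pos=9: ERROR — unterminated comment (reached EOF)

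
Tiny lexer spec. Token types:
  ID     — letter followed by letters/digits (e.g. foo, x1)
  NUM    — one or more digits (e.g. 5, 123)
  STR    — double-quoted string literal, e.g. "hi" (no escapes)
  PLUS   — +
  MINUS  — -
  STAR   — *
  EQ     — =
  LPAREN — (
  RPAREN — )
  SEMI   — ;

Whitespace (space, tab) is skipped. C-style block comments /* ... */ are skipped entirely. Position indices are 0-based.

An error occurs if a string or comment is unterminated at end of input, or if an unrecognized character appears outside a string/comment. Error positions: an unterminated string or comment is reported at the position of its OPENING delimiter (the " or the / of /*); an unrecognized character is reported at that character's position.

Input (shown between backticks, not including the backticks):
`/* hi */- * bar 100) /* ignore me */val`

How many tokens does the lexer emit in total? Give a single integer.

Answer: 6

Derivation:
pos=0: enter COMMENT mode (saw '/*')
exit COMMENT mode (now at pos=8)
pos=8: emit MINUS '-'
pos=10: emit STAR '*'
pos=12: emit ID 'bar' (now at pos=15)
pos=16: emit NUM '100' (now at pos=19)
pos=19: emit RPAREN ')'
pos=21: enter COMMENT mode (saw '/*')
exit COMMENT mode (now at pos=36)
pos=36: emit ID 'val' (now at pos=39)
DONE. 6 tokens: [MINUS, STAR, ID, NUM, RPAREN, ID]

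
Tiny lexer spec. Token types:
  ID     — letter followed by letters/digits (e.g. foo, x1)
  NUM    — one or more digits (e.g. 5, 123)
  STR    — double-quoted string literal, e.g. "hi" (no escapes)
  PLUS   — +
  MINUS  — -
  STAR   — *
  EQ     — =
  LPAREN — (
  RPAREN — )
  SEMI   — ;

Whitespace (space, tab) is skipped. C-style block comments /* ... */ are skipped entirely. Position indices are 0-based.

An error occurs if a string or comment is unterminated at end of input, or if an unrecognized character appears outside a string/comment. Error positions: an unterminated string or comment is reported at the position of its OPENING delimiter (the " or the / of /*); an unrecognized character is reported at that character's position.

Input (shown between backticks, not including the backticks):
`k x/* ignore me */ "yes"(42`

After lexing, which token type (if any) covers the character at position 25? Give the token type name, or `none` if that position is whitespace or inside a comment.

Answer: NUM

Derivation:
pos=0: emit ID 'k' (now at pos=1)
pos=2: emit ID 'x' (now at pos=3)
pos=3: enter COMMENT mode (saw '/*')
exit COMMENT mode (now at pos=18)
pos=19: enter STRING mode
pos=19: emit STR "yes" (now at pos=24)
pos=24: emit LPAREN '('
pos=25: emit NUM '42' (now at pos=27)
DONE. 5 tokens: [ID, ID, STR, LPAREN, NUM]
Position 25: char is '4' -> NUM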